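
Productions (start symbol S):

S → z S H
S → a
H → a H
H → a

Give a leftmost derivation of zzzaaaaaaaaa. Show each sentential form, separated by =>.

S=>zSH=>zzSHH=>zzzSHHH=>zzzaHHH=>zzzaaHHH=>zzzaaaHHH=>zzzaaaaHHH=>zzzaaaaaHHH=>zzzaaaaaaHH=>zzzaaaaaaaHH=>zzzaaaaaaaaH=>zzzaaaaaaaaa

S => zSH   [S → z S H]
zSH => zzSHH   [S → z S H]
zzSHH => zzzSHHH   [S → z S H]
zzzSHHH => zzzaHHH   [S → a]
zzzaHHH => zzzaaHHH   [H → a H]
zzzaaHHH => zzzaaaHHH   [H → a H]
zzzaaaHHH => zzzaaaaHHH   [H → a H]
zzzaaaaHHH => zzzaaaaaHHH   [H → a H]
zzzaaaaaHHH => zzzaaaaaaHH   [H → a]
zzzaaaaaaHH => zzzaaaaaaaHH   [H → a H]
zzzaaaaaaaHH => zzzaaaaaaaaH   [H → a]
zzzaaaaaaaaH => zzzaaaaaaaaa   [H → a]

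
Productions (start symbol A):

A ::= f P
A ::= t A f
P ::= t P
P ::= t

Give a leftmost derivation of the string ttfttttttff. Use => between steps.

A=>tAf=>ttAff=>ttfPff=>ttftPff=>ttfttPff=>ttftttPff=>ttfttttPff=>ttftttttPff=>ttfttttttff

A => tAf   [A ::= t A f]
tAf => ttAff   [A ::= t A f]
ttAff => ttfPff   [A ::= f P]
ttfPff => ttftPff   [P ::= t P]
ttftPff => ttfttPff   [P ::= t P]
ttfttPff => ttftttPff   [P ::= t P]
ttftttPff => ttfttttPff   [P ::= t P]
ttfttttPff => ttftttttPff   [P ::= t P]
ttftttttPff => ttfttttttff   [P ::= t]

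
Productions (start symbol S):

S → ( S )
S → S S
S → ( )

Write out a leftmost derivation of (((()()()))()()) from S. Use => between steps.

S => (S) => (SS) => ((S)S) => (((S))S) => (((SS))S) => (((SSS))S) => (((()SS))S) => (((()()S))S) => (((()()()))S) => (((()()()))SS) => (((()()()))()S) => (((()()()))()())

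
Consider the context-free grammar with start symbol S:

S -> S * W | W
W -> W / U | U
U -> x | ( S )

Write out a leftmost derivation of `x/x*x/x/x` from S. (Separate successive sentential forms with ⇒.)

S ⇒ S*W ⇒ W*W ⇒ W/U*W ⇒ U/U*W ⇒ x/U*W ⇒ x/x*W ⇒ x/x*W/U ⇒ x/x*W/U/U ⇒ x/x*U/U/U ⇒ x/x*x/U/U ⇒ x/x*x/x/U ⇒ x/x*x/x/x

S ⇒ S*W   [S -> S * W]
S*W ⇒ W*W   [S -> W]
W*W ⇒ W/U*W   [W -> W / U]
W/U*W ⇒ U/U*W   [W -> U]
U/U*W ⇒ x/U*W   [U -> x]
x/U*W ⇒ x/x*W   [U -> x]
x/x*W ⇒ x/x*W/U   [W -> W / U]
x/x*W/U ⇒ x/x*W/U/U   [W -> W / U]
x/x*W/U/U ⇒ x/x*U/U/U   [W -> U]
x/x*U/U/U ⇒ x/x*x/U/U   [U -> x]
x/x*x/U/U ⇒ x/x*x/x/U   [U -> x]
x/x*x/x/U ⇒ x/x*x/x/x   [U -> x]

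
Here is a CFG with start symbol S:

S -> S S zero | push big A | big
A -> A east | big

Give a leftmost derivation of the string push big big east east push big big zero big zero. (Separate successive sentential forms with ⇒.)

S ⇒ S S zero   [S -> S S zero]
S S zero ⇒ S S zero S zero   [S -> S S zero]
S S zero S zero ⇒ push big A S zero S zero   [S -> push big A]
push big A S zero S zero ⇒ push big A east S zero S zero   [A -> A east]
push big A east S zero S zero ⇒ push big A east east S zero S zero   [A -> A east]
push big A east east S zero S zero ⇒ push big big east east S zero S zero   [A -> big]
push big big east east S zero S zero ⇒ push big big east east push big A zero S zero   [S -> push big A]
push big big east east push big A zero S zero ⇒ push big big east east push big big zero S zero   [A -> big]
push big big east east push big big zero S zero ⇒ push big big east east push big big zero big zero   [S -> big]

S ⇒ S S zero ⇒ S S zero S zero ⇒ push big A S zero S zero ⇒ push big A east S zero S zero ⇒ push big A east east S zero S zero ⇒ push big big east east S zero S zero ⇒ push big big east east push big A zero S zero ⇒ push big big east east push big big zero S zero ⇒ push big big east east push big big zero big zero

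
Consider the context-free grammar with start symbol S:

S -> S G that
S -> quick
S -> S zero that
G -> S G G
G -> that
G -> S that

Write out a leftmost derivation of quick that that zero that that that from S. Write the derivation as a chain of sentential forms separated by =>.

S => S G that => S zero that G that => S G that zero that G that => quick G that zero that G that => quick that that zero that G that => quick that that zero that that that

S => S G that   [S -> S G that]
S G that => S zero that G that   [S -> S zero that]
S zero that G that => S G that zero that G that   [S -> S G that]
S G that zero that G that => quick G that zero that G that   [S -> quick]
quick G that zero that G that => quick that that zero that G that   [G -> that]
quick that that zero that G that => quick that that zero that that that   [G -> that]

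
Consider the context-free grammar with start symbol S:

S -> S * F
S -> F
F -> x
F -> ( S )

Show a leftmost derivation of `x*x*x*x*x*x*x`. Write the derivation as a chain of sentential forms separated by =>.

S => S*F   [S -> S * F]
S*F => S*F*F   [S -> S * F]
S*F*F => S*F*F*F   [S -> S * F]
S*F*F*F => S*F*F*F*F   [S -> S * F]
S*F*F*F*F => S*F*F*F*F*F   [S -> S * F]
S*F*F*F*F*F => S*F*F*F*F*F*F   [S -> S * F]
S*F*F*F*F*F*F => F*F*F*F*F*F*F   [S -> F]
F*F*F*F*F*F*F => x*F*F*F*F*F*F   [F -> x]
x*F*F*F*F*F*F => x*x*F*F*F*F*F   [F -> x]
x*x*F*F*F*F*F => x*x*x*F*F*F*F   [F -> x]
x*x*x*F*F*F*F => x*x*x*x*F*F*F   [F -> x]
x*x*x*x*F*F*F => x*x*x*x*x*F*F   [F -> x]
x*x*x*x*x*F*F => x*x*x*x*x*x*F   [F -> x]
x*x*x*x*x*x*F => x*x*x*x*x*x*x   [F -> x]

S => S*F => S*F*F => S*F*F*F => S*F*F*F*F => S*F*F*F*F*F => S*F*F*F*F*F*F => F*F*F*F*F*F*F => x*F*F*F*F*F*F => x*x*F*F*F*F*F => x*x*x*F*F*F*F => x*x*x*x*F*F*F => x*x*x*x*x*F*F => x*x*x*x*x*x*F => x*x*x*x*x*x*x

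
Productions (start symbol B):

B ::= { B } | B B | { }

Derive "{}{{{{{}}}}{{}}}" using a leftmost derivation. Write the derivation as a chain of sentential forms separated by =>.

B => BB => {}B => {}{B} => {}{BB} => {}{{B}B} => {}{{{B}}B} => {}{{{{B}}}B} => {}{{{{{}}}}B} => {}{{{{{}}}}{B}} => {}{{{{{}}}}{{}}}

B => BB   [B ::= B B]
BB => {}B   [B ::= { }]
{}B => {}{B}   [B ::= { B }]
{}{B} => {}{BB}   [B ::= B B]
{}{BB} => {}{{B}B}   [B ::= { B }]
{}{{B}B} => {}{{{B}}B}   [B ::= { B }]
{}{{{B}}B} => {}{{{{B}}}B}   [B ::= { B }]
{}{{{{B}}}B} => {}{{{{{}}}}B}   [B ::= { }]
{}{{{{{}}}}B} => {}{{{{{}}}}{B}}   [B ::= { B }]
{}{{{{{}}}}{B}} => {}{{{{{}}}}{{}}}   [B ::= { }]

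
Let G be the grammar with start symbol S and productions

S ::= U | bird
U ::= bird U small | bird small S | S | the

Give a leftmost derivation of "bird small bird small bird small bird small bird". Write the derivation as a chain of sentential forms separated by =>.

S => U => bird small S => bird small U => bird small bird small S => bird small bird small U => bird small bird small bird small S => bird small bird small bird small U => bird small bird small bird small bird small S => bird small bird small bird small bird small bird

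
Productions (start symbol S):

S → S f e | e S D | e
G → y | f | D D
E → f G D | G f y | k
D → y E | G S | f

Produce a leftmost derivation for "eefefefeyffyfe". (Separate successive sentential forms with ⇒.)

S ⇒ Sfe   [S → S f e]
Sfe ⇒ eSDfe   [S → e S D]
eSDfe ⇒ eSfeDfe   [S → S f e]
eSfeDfe ⇒ eSfefeDfe   [S → S f e]
eSfefeDfe ⇒ eSfefefeDfe   [S → S f e]
eSfefefeDfe ⇒ eefefefeDfe   [S → e]
eefefefeDfe ⇒ eefefefeyEfe   [D → y E]
eefefefeyEfe ⇒ eefefefeyGfyfe   [E → G f y]
eefefefeyGfyfe ⇒ eefefefeyffyfe   [G → f]

S ⇒ Sfe ⇒ eSDfe ⇒ eSfeDfe ⇒ eSfefeDfe ⇒ eSfefefeDfe ⇒ eefefefeDfe ⇒ eefefefeyEfe ⇒ eefefefeyGfyfe ⇒ eefefefeyffyfe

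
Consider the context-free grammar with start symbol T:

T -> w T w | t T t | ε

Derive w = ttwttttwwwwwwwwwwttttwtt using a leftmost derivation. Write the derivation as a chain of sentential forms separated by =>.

T => tTt => ttTtt => ttwTwtt => ttwtTtwtt => ttwttTttwtt => ttwtttTtttwtt => ttwttttTttttwtt => ttwttttwTwttttwtt => ttwttttwwTwwttttwtt => ttwttttwwwTwwwttttwtt => ttwttttwwwwTwwwwttttwtt => ttwttttwwwwwTwwwwwttttwtt => ttwttttwwwwwwwwwwttttwtt

T => tTt   [T -> t T t]
tTt => ttTtt   [T -> t T t]
ttTtt => ttwTwtt   [T -> w T w]
ttwTwtt => ttwtTtwtt   [T -> t T t]
ttwtTtwtt => ttwttTttwtt   [T -> t T t]
ttwttTttwtt => ttwtttTtttwtt   [T -> t T t]
ttwtttTtttwtt => ttwttttTttttwtt   [T -> t T t]
ttwttttTttttwtt => ttwttttwTwttttwtt   [T -> w T w]
ttwttttwTwttttwtt => ttwttttwwTwwttttwtt   [T -> w T w]
ttwttttwwTwwttttwtt => ttwttttwwwTwwwttttwtt   [T -> w T w]
ttwttttwwwTwwwttttwtt => ttwttttwwwwTwwwwttttwtt   [T -> w T w]
ttwttttwwwwTwwwwttttwtt => ttwttttwwwwwTwwwwwttttwtt   [T -> w T w]
ttwttttwwwwwTwwwwwttttwtt => ttwttttwwwwwwwwwwttttwtt   [T -> ε]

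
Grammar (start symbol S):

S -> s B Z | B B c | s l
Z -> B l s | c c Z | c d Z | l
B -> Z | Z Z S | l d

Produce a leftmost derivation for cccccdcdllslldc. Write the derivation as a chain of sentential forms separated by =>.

S => BBc => ZZSBc => ccZZSBc => ccccZZSBc => cccccdZZSBc => cccccdcdZZSBc => cccccdcdlZSBc => cccccdcdllSBc => cccccdcdllslBc => cccccdcdllslldc

S => BBc   [S -> B B c]
BBc => ZZSBc   [B -> Z Z S]
ZZSBc => ccZZSBc   [Z -> c c Z]
ccZZSBc => ccccZZSBc   [Z -> c c Z]
ccccZZSBc => cccccdZZSBc   [Z -> c d Z]
cccccdZZSBc => cccccdcdZZSBc   [Z -> c d Z]
cccccdcdZZSBc => cccccdcdlZSBc   [Z -> l]
cccccdcdlZSBc => cccccdcdllSBc   [Z -> l]
cccccdcdllSBc => cccccdcdllslBc   [S -> s l]
cccccdcdllslBc => cccccdcdllslldc   [B -> l d]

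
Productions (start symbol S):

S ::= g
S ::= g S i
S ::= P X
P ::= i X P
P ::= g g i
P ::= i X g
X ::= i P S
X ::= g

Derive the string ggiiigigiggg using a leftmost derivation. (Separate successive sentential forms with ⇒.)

S ⇒ PX ⇒ ggiX ⇒ ggiiPS ⇒ ggiiiXPS ⇒ ggiiigPS ⇒ ggiiigiXPS ⇒ ggiiigigPS ⇒ ggiiigigiXgS ⇒ ggiiigigiggS ⇒ ggiiigigiggg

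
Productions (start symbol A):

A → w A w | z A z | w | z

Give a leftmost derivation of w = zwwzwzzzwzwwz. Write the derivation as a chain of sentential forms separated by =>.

A => zAz   [A → z A z]
zAz => zwAwz   [A → w A w]
zwAwz => zwwAwwz   [A → w A w]
zwwAwwz => zwwzAzwwz   [A → z A z]
zwwzAzwwz => zwwzwAwzwwz   [A → w A w]
zwwzwAwzwwz => zwwzwzAzwzwwz   [A → z A z]
zwwzwzAzwzwwz => zwwzwzzzwzwwz   [A → z]

A => zAz => zwAwz => zwwAwwz => zwwzAzwwz => zwwzwAwzwwz => zwwzwzAzwzwwz => zwwzwzzzwzwwz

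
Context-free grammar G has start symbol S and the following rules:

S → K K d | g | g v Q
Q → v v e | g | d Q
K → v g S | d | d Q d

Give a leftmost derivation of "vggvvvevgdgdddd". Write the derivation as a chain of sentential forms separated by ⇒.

S⇒KKd⇒vgSKd⇒vggvQKd⇒vggvvveKd⇒vggvvvevgSd⇒vggvvvevgKKdd⇒vggvvvevgdQdKdd⇒vggvvvevgdgdKdd⇒vggvvvevgdgdddd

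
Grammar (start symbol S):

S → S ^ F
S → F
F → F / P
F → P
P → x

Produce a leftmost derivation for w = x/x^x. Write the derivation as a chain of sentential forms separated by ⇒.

S⇒S^F⇒F^F⇒F/P^F⇒P/P^F⇒x/P^F⇒x/x^F⇒x/x^P⇒x/x^x

S ⇒ S^F   [S → S ^ F]
S^F ⇒ F^F   [S → F]
F^F ⇒ F/P^F   [F → F / P]
F/P^F ⇒ P/P^F   [F → P]
P/P^F ⇒ x/P^F   [P → x]
x/P^F ⇒ x/x^F   [P → x]
x/x^F ⇒ x/x^P   [F → P]
x/x^P ⇒ x/x^x   [P → x]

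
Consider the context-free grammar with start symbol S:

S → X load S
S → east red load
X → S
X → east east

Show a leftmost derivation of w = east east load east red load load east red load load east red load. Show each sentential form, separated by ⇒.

S ⇒ X load S ⇒ S load S ⇒ X load S load S ⇒ east east load S load S ⇒ east east load X load S load S ⇒ east east load S load S load S ⇒ east east load east red load load S load S ⇒ east east load east red load load east red load load S ⇒ east east load east red load load east red load load east red load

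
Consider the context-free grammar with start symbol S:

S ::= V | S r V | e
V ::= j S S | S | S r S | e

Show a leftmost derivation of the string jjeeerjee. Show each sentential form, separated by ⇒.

S⇒SrV⇒VrV⇒jSSrV⇒jVSrV⇒jjSSSrV⇒jjeSSrV⇒jjeVSrV⇒jjeeSrV⇒jjeeerV⇒jjeeerjSS⇒jjeeerjeS⇒jjeeerjee

S ⇒ SrV   [S ::= S r V]
SrV ⇒ VrV   [S ::= V]
VrV ⇒ jSSrV   [V ::= j S S]
jSSrV ⇒ jVSrV   [S ::= V]
jVSrV ⇒ jjSSSrV   [V ::= j S S]
jjSSSrV ⇒ jjeSSrV   [S ::= e]
jjeSSrV ⇒ jjeVSrV   [S ::= V]
jjeVSrV ⇒ jjeeSrV   [V ::= e]
jjeeSrV ⇒ jjeeerV   [S ::= e]
jjeeerV ⇒ jjeeerjSS   [V ::= j S S]
jjeeerjSS ⇒ jjeeerjeS   [S ::= e]
jjeeerjeS ⇒ jjeeerjee   [S ::= e]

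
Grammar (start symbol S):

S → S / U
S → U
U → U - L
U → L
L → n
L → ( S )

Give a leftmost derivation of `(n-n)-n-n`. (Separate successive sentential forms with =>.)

S => U => U-L => U-L-L => L-L-L => (S)-L-L => (U)-L-L => (U-L)-L-L => (L-L)-L-L => (n-L)-L-L => (n-n)-L-L => (n-n)-n-L => (n-n)-n-n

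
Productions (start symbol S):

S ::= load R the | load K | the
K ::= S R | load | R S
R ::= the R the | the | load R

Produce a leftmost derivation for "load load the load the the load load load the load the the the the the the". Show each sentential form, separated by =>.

S => load R the => load load R the => load load the R the the => load load the load R the the => load load the load the R the the the => load load the load the the R the the the the => load load the load the the load R the the the the => load load the load the the load load R the the the the => load load the load the the load load load R the the the the => load load the load the the load load load the R the the the the the => load load the load the the load load load the load R the the the the the => load load the load the the load load load the load the the the the the the

S => load R the   [S ::= load R the]
load R the => load load R the   [R ::= load R]
load load R the => load load the R the the   [R ::= the R the]
load load the R the the => load load the load R the the   [R ::= load R]
load load the load R the the => load load the load the R the the the   [R ::= the R the]
load load the load the R the the the => load load the load the the R the the the the   [R ::= the R the]
load load the load the the R the the the the => load load the load the the load R the the the the   [R ::= load R]
load load the load the the load R the the the the => load load the load the the load load R the the the the   [R ::= load R]
load load the load the the load load R the the the the => load load the load the the load load load R the the the the   [R ::= load R]
load load the load the the load load load R the the the the => load load the load the the load load load the R the the the the the   [R ::= the R the]
load load the load the the load load load the R the the the the the => load load the load the the load load load the load R the the the the the   [R ::= load R]
load load the load the the load load load the load R the the the the the => load load the load the the load load load the load the the the the the the   [R ::= the]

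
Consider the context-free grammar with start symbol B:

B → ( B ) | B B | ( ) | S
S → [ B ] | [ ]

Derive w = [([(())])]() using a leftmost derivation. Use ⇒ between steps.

B ⇒ BB ⇒ SB ⇒ [B]B ⇒ [(B)]B ⇒ [(S)]B ⇒ [([B])]B ⇒ [([(B)])]B ⇒ [([(())])]B ⇒ [([(())])]()

B ⇒ BB   [B → B B]
BB ⇒ SB   [B → S]
SB ⇒ [B]B   [S → [ B ]]
[B]B ⇒ [(B)]B   [B → ( B )]
[(B)]B ⇒ [(S)]B   [B → S]
[(S)]B ⇒ [([B])]B   [S → [ B ]]
[([B])]B ⇒ [([(B)])]B   [B → ( B )]
[([(B)])]B ⇒ [([(())])]B   [B → ( )]
[([(())])]B ⇒ [([(())])]()   [B → ( )]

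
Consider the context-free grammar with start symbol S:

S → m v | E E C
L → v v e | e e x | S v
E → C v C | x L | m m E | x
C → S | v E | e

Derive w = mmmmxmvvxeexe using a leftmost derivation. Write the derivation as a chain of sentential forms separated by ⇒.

S ⇒ EEC   [S → E E C]
EEC ⇒ mmEEC   [E → m m E]
mmEEC ⇒ mmmmEEC   [E → m m E]
mmmmEEC ⇒ mmmmxLEC   [E → x L]
mmmmxLEC ⇒ mmmmxSvEC   [L → S v]
mmmmxSvEC ⇒ mmmmxmvvEC   [S → m v]
mmmmxmvvEC ⇒ mmmmxmvvxLC   [E → x L]
mmmmxmvvxLC ⇒ mmmmxmvvxeexC   [L → e e x]
mmmmxmvvxeexC ⇒ mmmmxmvvxeexe   [C → e]

S⇒EEC⇒mmEEC⇒mmmmEEC⇒mmmmxLEC⇒mmmmxSvEC⇒mmmmxmvvEC⇒mmmmxmvvxLC⇒mmmmxmvvxeexC⇒mmmmxmvvxeexe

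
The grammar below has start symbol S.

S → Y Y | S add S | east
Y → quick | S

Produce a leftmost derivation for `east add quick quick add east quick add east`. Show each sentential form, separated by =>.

S => S add S => east add S => east add S add S => east add Y Y add S => east add S Y add S => east add S add S Y add S => east add Y Y add S Y add S => east add quick Y add S Y add S => east add quick quick add S Y add S => east add quick quick add east Y add S => east add quick quick add east quick add S => east add quick quick add east quick add east

S => S add S   [S → S add S]
S add S => east add S   [S → east]
east add S => east add S add S   [S → S add S]
east add S add S => east add Y Y add S   [S → Y Y]
east add Y Y add S => east add S Y add S   [Y → S]
east add S Y add S => east add S add S Y add S   [S → S add S]
east add S add S Y add S => east add Y Y add S Y add S   [S → Y Y]
east add Y Y add S Y add S => east add quick Y add S Y add S   [Y → quick]
east add quick Y add S Y add S => east add quick quick add S Y add S   [Y → quick]
east add quick quick add S Y add S => east add quick quick add east Y add S   [S → east]
east add quick quick add east Y add S => east add quick quick add east quick add S   [Y → quick]
east add quick quick add east quick add S => east add quick quick add east quick add east   [S → east]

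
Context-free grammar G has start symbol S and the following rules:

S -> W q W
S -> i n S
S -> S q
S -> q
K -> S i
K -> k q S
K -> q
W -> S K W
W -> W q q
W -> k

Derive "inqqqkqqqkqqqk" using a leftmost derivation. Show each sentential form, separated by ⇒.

S ⇒ WqW ⇒ WqqqW ⇒ SKWqqqW ⇒ SqKWqqqW ⇒ inSqKWqqqW ⇒ inSqqKWqqqW ⇒ inqqqKWqqqW ⇒ inqqqkqSWqqqW ⇒ inqqqkqSqWqqqW ⇒ inqqqkqqqWqqqW ⇒ inqqqkqqqkqqqW ⇒ inqqqkqqqkqqqk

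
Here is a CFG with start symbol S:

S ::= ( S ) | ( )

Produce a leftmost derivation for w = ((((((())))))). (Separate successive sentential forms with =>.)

S => (S) => ((S)) => (((S))) => ((((S)))) => (((((S))))) => ((((((S)))))) => ((((((()))))))

S => (S)   [S ::= ( S )]
(S) => ((S))   [S ::= ( S )]
((S)) => (((S)))   [S ::= ( S )]
(((S))) => ((((S))))   [S ::= ( S )]
((((S)))) => (((((S)))))   [S ::= ( S )]
(((((S))))) => ((((((S))))))   [S ::= ( S )]
((((((S)))))) => ((((((()))))))   [S ::= ( )]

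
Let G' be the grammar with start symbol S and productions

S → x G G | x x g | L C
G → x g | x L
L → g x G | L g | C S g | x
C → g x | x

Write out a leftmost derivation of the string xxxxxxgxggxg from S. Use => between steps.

S=>xGG=>xxLG=>xxCSgG=>xxxSgG=>xxxxGGgG=>xxxxxLGgG=>xxxxxLgGgG=>xxxxxxgGgG=>xxxxxxgxggG=>xxxxxxgxggxg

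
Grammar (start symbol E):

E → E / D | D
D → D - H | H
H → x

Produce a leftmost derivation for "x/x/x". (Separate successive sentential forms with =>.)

E => E/D => E/D/D => D/D/D => H/D/D => x/D/D => x/H/D => x/x/D => x/x/H => x/x/x

E => E/D   [E → E / D]
E/D => E/D/D   [E → E / D]
E/D/D => D/D/D   [E → D]
D/D/D => H/D/D   [D → H]
H/D/D => x/D/D   [H → x]
x/D/D => x/H/D   [D → H]
x/H/D => x/x/D   [H → x]
x/x/D => x/x/H   [D → H]
x/x/H => x/x/x   [H → x]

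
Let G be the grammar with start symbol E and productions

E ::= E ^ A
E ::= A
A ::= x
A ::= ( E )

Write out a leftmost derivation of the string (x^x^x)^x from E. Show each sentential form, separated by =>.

E => E^A   [E ::= E ^ A]
E^A => A^A   [E ::= A]
A^A => (E)^A   [A ::= ( E )]
(E)^A => (E^A)^A   [E ::= E ^ A]
(E^A)^A => (E^A^A)^A   [E ::= E ^ A]
(E^A^A)^A => (A^A^A)^A   [E ::= A]
(A^A^A)^A => (x^A^A)^A   [A ::= x]
(x^A^A)^A => (x^x^A)^A   [A ::= x]
(x^x^A)^A => (x^x^x)^A   [A ::= x]
(x^x^x)^A => (x^x^x)^x   [A ::= x]

E=>E^A=>A^A=>(E)^A=>(E^A)^A=>(E^A^A)^A=>(A^A^A)^A=>(x^A^A)^A=>(x^x^A)^A=>(x^x^x)^A=>(x^x^x)^x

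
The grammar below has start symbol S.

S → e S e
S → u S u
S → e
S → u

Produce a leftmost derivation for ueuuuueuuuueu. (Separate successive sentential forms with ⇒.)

S ⇒ uSu ⇒ ueSeu ⇒ ueuSueu ⇒ ueuuSuueu ⇒ ueuuuSuuueu ⇒ ueuuuuSuuuueu ⇒ ueuuuueuuuueu

S ⇒ uSu   [S → u S u]
uSu ⇒ ueSeu   [S → e S e]
ueSeu ⇒ ueuSueu   [S → u S u]
ueuSueu ⇒ ueuuSuueu   [S → u S u]
ueuuSuueu ⇒ ueuuuSuuueu   [S → u S u]
ueuuuSuuueu ⇒ ueuuuuSuuuueu   [S → u S u]
ueuuuuSuuuueu ⇒ ueuuuueuuuueu   [S → e]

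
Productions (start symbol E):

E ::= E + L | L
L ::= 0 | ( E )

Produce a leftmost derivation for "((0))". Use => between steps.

E => L   [E ::= L]
L => (E)   [L ::= ( E )]
(E) => (L)   [E ::= L]
(L) => ((E))   [L ::= ( E )]
((E)) => ((L))   [E ::= L]
((L)) => ((0))   [L ::= 0]

E => L => (E) => (L) => ((E)) => ((L)) => ((0))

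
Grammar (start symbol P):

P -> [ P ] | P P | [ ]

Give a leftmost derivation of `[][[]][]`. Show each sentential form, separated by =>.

P => PP => PPP => []PP => [][P]P => [][[]]P => [][[]][]

P => PP   [P -> P P]
PP => PPP   [P -> P P]
PPP => []PP   [P -> [ ]]
[]PP => [][P]P   [P -> [ P ]]
[][P]P => [][[]]P   [P -> [ ]]
[][[]]P => [][[]][]   [P -> [ ]]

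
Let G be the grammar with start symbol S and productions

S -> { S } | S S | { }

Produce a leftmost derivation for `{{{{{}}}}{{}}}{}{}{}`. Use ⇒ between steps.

S⇒SS⇒SSS⇒{S}SS⇒{SS}SS⇒{{S}S}SS⇒{{{S}}S}SS⇒{{{{S}}}S}SS⇒{{{{{}}}}S}SS⇒{{{{{}}}}{S}}SS⇒{{{{{}}}}{{}}}SS⇒{{{{{}}}}{{}}}SSS⇒{{{{{}}}}{{}}}{}SS⇒{{{{{}}}}{{}}}{}{}S⇒{{{{{}}}}{{}}}{}{}{}

S ⇒ SS   [S -> S S]
SS ⇒ SSS   [S -> S S]
SSS ⇒ {S}SS   [S -> { S }]
{S}SS ⇒ {SS}SS   [S -> S S]
{SS}SS ⇒ {{S}S}SS   [S -> { S }]
{{S}S}SS ⇒ {{{S}}S}SS   [S -> { S }]
{{{S}}S}SS ⇒ {{{{S}}}S}SS   [S -> { S }]
{{{{S}}}S}SS ⇒ {{{{{}}}}S}SS   [S -> { }]
{{{{{}}}}S}SS ⇒ {{{{{}}}}{S}}SS   [S -> { S }]
{{{{{}}}}{S}}SS ⇒ {{{{{}}}}{{}}}SS   [S -> { }]
{{{{{}}}}{{}}}SS ⇒ {{{{{}}}}{{}}}SSS   [S -> S S]
{{{{{}}}}{{}}}SSS ⇒ {{{{{}}}}{{}}}{}SS   [S -> { }]
{{{{{}}}}{{}}}{}SS ⇒ {{{{{}}}}{{}}}{}{}S   [S -> { }]
{{{{{}}}}{{}}}{}{}S ⇒ {{{{{}}}}{{}}}{}{}{}   [S -> { }]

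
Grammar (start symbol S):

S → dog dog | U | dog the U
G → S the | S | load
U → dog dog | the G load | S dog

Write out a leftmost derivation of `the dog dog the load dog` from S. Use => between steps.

S => U => S dog => U dog => the G load dog => the S the load dog => the dog dog the load dog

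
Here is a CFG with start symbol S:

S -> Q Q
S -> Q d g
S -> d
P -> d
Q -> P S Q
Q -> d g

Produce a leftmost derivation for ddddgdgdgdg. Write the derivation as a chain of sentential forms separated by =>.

S=>Qdg=>PSQdg=>dSQdg=>dQdgQdg=>dPSQdgQdg=>ddSQdgQdg=>dddQdgQdg=>ddddgdgQdg=>ddddgdgdgdg

S => Qdg   [S -> Q d g]
Qdg => PSQdg   [Q -> P S Q]
PSQdg => dSQdg   [P -> d]
dSQdg => dQdgQdg   [S -> Q d g]
dQdgQdg => dPSQdgQdg   [Q -> P S Q]
dPSQdgQdg => ddSQdgQdg   [P -> d]
ddSQdgQdg => dddQdgQdg   [S -> d]
dddQdgQdg => ddddgdgQdg   [Q -> d g]
ddddgdgQdg => ddddgdgdgdg   [Q -> d g]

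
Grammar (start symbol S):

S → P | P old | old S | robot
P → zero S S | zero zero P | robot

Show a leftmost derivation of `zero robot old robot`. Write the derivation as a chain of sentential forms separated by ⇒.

S ⇒ P   [S → P]
P ⇒ zero S S   [P → zero S S]
zero S S ⇒ zero P old S   [S → P old]
zero P old S ⇒ zero robot old S   [P → robot]
zero robot old S ⇒ zero robot old robot   [S → robot]

S ⇒ P ⇒ zero S S ⇒ zero P old S ⇒ zero robot old S ⇒ zero robot old robot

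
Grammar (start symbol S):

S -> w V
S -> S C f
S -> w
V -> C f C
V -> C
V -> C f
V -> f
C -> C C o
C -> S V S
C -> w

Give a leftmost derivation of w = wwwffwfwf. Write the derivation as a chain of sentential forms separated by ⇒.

S ⇒ SCf ⇒ wVCf ⇒ wCfCf ⇒ wSVSfCf ⇒ wSCfVSfCf ⇒ wwCfVSfCf ⇒ wwwfVSfCf ⇒ wwwffSfCf ⇒ wwwffwfCf ⇒ wwwffwfwf

S ⇒ SCf   [S -> S C f]
SCf ⇒ wVCf   [S -> w V]
wVCf ⇒ wCfCf   [V -> C f]
wCfCf ⇒ wSVSfCf   [C -> S V S]
wSVSfCf ⇒ wSCfVSfCf   [S -> S C f]
wSCfVSfCf ⇒ wwCfVSfCf   [S -> w]
wwCfVSfCf ⇒ wwwfVSfCf   [C -> w]
wwwfVSfCf ⇒ wwwffSfCf   [V -> f]
wwwffSfCf ⇒ wwwffwfCf   [S -> w]
wwwffwfCf ⇒ wwwffwfwf   [C -> w]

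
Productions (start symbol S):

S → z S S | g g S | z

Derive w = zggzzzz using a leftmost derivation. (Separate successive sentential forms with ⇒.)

S ⇒ zSS   [S → z S S]
zSS ⇒ zggSS   [S → g g S]
zggSS ⇒ zggzSSS   [S → z S S]
zggzSSS ⇒ zggzzSS   [S → z]
zggzzSS ⇒ zggzzzS   [S → z]
zggzzzS ⇒ zggzzzz   [S → z]

S ⇒ zSS ⇒ zggSS ⇒ zggzSSS ⇒ zggzzSS ⇒ zggzzzS ⇒ zggzzzz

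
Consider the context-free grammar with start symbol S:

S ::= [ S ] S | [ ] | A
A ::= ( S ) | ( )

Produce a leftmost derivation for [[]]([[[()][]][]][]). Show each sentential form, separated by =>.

S=>[S]S=>[[]]S=>[[]]A=>[[]](S)=>[[]]([S]S)=>[[]]([[S]S]S)=>[[]]([[[S]S]S]S)=>[[]]([[[A]S]S]S)=>[[]]([[[()]S]S]S)=>[[]]([[[()][]]S]S)=>[[]]([[[()][]][]]S)=>[[]]([[[()][]][]][])

S => [S]S   [S ::= [ S ] S]
[S]S => [[]]S   [S ::= [ ]]
[[]]S => [[]]A   [S ::= A]
[[]]A => [[]](S)   [A ::= ( S )]
[[]](S) => [[]]([S]S)   [S ::= [ S ] S]
[[]]([S]S) => [[]]([[S]S]S)   [S ::= [ S ] S]
[[]]([[S]S]S) => [[]]([[[S]S]S]S)   [S ::= [ S ] S]
[[]]([[[S]S]S]S) => [[]]([[[A]S]S]S)   [S ::= A]
[[]]([[[A]S]S]S) => [[]]([[[()]S]S]S)   [A ::= ( )]
[[]]([[[()]S]S]S) => [[]]([[[()][]]S]S)   [S ::= [ ]]
[[]]([[[()][]]S]S) => [[]]([[[()][]][]]S)   [S ::= [ ]]
[[]]([[[()][]][]]S) => [[]]([[[()][]][]][])   [S ::= [ ]]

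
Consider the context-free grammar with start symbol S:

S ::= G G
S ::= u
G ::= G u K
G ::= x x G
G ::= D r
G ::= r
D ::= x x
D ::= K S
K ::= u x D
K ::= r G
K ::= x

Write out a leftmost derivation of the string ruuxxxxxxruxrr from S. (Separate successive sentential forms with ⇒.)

S ⇒ GG ⇒ GuKG ⇒ ruKG ⇒ ruuxDG ⇒ ruuxKSG ⇒ ruuxxSG ⇒ ruuxxGGG ⇒ ruuxxxxGGG ⇒ ruuxxxxGuKGG ⇒ ruuxxxxxxGuKGG ⇒ ruuxxxxxxruKGG ⇒ ruuxxxxxxruxGG ⇒ ruuxxxxxxruxrG ⇒ ruuxxxxxxruxrr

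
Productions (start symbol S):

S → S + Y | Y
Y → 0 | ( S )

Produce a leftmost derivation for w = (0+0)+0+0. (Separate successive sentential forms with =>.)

S => S+Y => S+Y+Y => Y+Y+Y => (S)+Y+Y => (S+Y)+Y+Y => (Y+Y)+Y+Y => (0+Y)+Y+Y => (0+0)+Y+Y => (0+0)+0+Y => (0+0)+0+0

S => S+Y   [S → S + Y]
S+Y => S+Y+Y   [S → S + Y]
S+Y+Y => Y+Y+Y   [S → Y]
Y+Y+Y => (S)+Y+Y   [Y → ( S )]
(S)+Y+Y => (S+Y)+Y+Y   [S → S + Y]
(S+Y)+Y+Y => (Y+Y)+Y+Y   [S → Y]
(Y+Y)+Y+Y => (0+Y)+Y+Y   [Y → 0]
(0+Y)+Y+Y => (0+0)+Y+Y   [Y → 0]
(0+0)+Y+Y => (0+0)+0+Y   [Y → 0]
(0+0)+0+Y => (0+0)+0+0   [Y → 0]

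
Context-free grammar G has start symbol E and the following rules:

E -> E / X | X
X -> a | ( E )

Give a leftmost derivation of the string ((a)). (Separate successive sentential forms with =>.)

E => X => (E) => (X) => ((E)) => ((X)) => ((a))

E => X   [E -> X]
X => (E)   [X -> ( E )]
(E) => (X)   [E -> X]
(X) => ((E))   [X -> ( E )]
((E)) => ((X))   [E -> X]
((X)) => ((a))   [X -> a]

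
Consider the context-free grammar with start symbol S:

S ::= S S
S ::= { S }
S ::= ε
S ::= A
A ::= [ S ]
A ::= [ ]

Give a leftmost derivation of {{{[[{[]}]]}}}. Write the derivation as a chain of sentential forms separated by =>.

S=>{S}=>{{S}}=>{{{S}}}=>{{{SS}}}=>{{{AS}}}=>{{{[S]S}}}=>{{{[A]S}}}=>{{{[[S]]S}}}=>{{{[[{S}]]S}}}=>{{{[[{A}]]S}}}=>{{{[[{[]}]]S}}}=>{{{[[{[]}]]}}}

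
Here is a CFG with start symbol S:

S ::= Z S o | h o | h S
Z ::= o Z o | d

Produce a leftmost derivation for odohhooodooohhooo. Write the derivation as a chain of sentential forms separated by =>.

S=>ZSo=>oZoSo=>odoSo=>odohSo=>odohhSo=>odohhZSoo=>odohhoZoSoo=>odohhooZooSoo=>odohhoooZoooSoo=>odohhooodoooSoo=>odohhooodooohSoo=>odohhooodooohhooo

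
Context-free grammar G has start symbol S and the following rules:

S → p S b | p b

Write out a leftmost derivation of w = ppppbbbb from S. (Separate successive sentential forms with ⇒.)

S ⇒ pSb ⇒ ppSbb ⇒ pppSbbb ⇒ ppppbbbb

S ⇒ pSb   [S → p S b]
pSb ⇒ ppSbb   [S → p S b]
ppSbb ⇒ pppSbbb   [S → p S b]
pppSbbb ⇒ ppppbbbb   [S → p b]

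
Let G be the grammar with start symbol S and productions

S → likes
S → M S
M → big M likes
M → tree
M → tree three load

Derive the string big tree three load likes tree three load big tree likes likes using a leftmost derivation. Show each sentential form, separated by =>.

S => M S => big M likes S => big tree three load likes S => big tree three load likes M S => big tree three load likes tree three load S => big tree three load likes tree three load M S => big tree three load likes tree three load big M likes S => big tree three load likes tree three load big tree likes S => big tree three load likes tree three load big tree likes likes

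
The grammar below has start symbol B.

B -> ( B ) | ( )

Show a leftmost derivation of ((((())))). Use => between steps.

B=>(B)=>((B))=>(((B)))=>((((B))))=>((((()))))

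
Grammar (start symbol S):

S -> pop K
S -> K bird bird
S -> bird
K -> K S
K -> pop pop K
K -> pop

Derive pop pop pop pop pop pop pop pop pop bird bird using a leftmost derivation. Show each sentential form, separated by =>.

S => K bird bird => pop pop K bird bird => pop pop K S bird bird => pop pop pop pop K S bird bird => pop pop pop pop pop pop K S bird bird => pop pop pop pop pop pop pop S bird bird => pop pop pop pop pop pop pop pop K bird bird => pop pop pop pop pop pop pop pop pop bird bird

S => K bird bird   [S -> K bird bird]
K bird bird => pop pop K bird bird   [K -> pop pop K]
pop pop K bird bird => pop pop K S bird bird   [K -> K S]
pop pop K S bird bird => pop pop pop pop K S bird bird   [K -> pop pop K]
pop pop pop pop K S bird bird => pop pop pop pop pop pop K S bird bird   [K -> pop pop K]
pop pop pop pop pop pop K S bird bird => pop pop pop pop pop pop pop S bird bird   [K -> pop]
pop pop pop pop pop pop pop S bird bird => pop pop pop pop pop pop pop pop K bird bird   [S -> pop K]
pop pop pop pop pop pop pop pop K bird bird => pop pop pop pop pop pop pop pop pop bird bird   [K -> pop]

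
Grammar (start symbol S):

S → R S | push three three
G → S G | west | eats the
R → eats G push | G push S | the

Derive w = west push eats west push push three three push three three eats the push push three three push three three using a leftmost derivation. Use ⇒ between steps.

S ⇒ R S   [S → R S]
R S ⇒ G push S S   [R → G push S]
G push S S ⇒ west push S S   [G → west]
west push S S ⇒ west push R S S   [S → R S]
west push R S S ⇒ west push eats G push S S   [R → eats G push]
west push eats G push S S ⇒ west push eats S G push S S   [G → S G]
west push eats S G push S S ⇒ west push eats R S G push S S   [S → R S]
west push eats R S G push S S ⇒ west push eats G push S S G push S S   [R → G push S]
west push eats G push S S G push S S ⇒ west push eats west push S S G push S S   [G → west]
west push eats west push S S G push S S ⇒ west push eats west push push three three S G push S S   [S → push three three]
west push eats west push push three three S G push S S ⇒ west push eats west push push three three push three three G push S S   [S → push three three]
west push eats west push push three three push three three G push S S ⇒ west push eats west push push three three push three three eats the push S S   [G → eats the]
west push eats west push push three three push three three eats the push S S ⇒ west push eats west push push three three push three three eats the push push three three S   [S → push three three]
west push eats west push push three three push three three eats the push push three three S ⇒ west push eats west push push three three push three three eats the push push three three push three three   [S → push three three]

S ⇒ R S ⇒ G push S S ⇒ west push S S ⇒ west push R S S ⇒ west push eats G push S S ⇒ west push eats S G push S S ⇒ west push eats R S G push S S ⇒ west push eats G push S S G push S S ⇒ west push eats west push S S G push S S ⇒ west push eats west push push three three S G push S S ⇒ west push eats west push push three three push three three G push S S ⇒ west push eats west push push three three push three three eats the push S S ⇒ west push eats west push push three three push three three eats the push push three three S ⇒ west push eats west push push three three push three three eats the push push three three push three three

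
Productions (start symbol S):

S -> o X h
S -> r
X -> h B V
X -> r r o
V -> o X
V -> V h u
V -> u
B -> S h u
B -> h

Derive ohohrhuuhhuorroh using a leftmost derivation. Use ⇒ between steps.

S ⇒ oXh ⇒ ohBVh ⇒ ohShuVh ⇒ ohoXhhuVh ⇒ ohohBVhhuVh ⇒ ohohShuVhhuVh ⇒ ohohrhuVhhuVh ⇒ ohohrhuuhhuVh ⇒ ohohrhuuhhuoXh ⇒ ohohrhuuhhuorroh

S ⇒ oXh   [S -> o X h]
oXh ⇒ ohBVh   [X -> h B V]
ohBVh ⇒ ohShuVh   [B -> S h u]
ohShuVh ⇒ ohoXhhuVh   [S -> o X h]
ohoXhhuVh ⇒ ohohBVhhuVh   [X -> h B V]
ohohBVhhuVh ⇒ ohohShuVhhuVh   [B -> S h u]
ohohShuVhhuVh ⇒ ohohrhuVhhuVh   [S -> r]
ohohrhuVhhuVh ⇒ ohohrhuuhhuVh   [V -> u]
ohohrhuuhhuVh ⇒ ohohrhuuhhuoXh   [V -> o X]
ohohrhuuhhuoXh ⇒ ohohrhuuhhuorroh   [X -> r r o]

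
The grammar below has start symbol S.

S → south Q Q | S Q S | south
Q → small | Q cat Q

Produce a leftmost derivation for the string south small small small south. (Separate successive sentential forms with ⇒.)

S ⇒ S Q S   [S → S Q S]
S Q S ⇒ south Q Q Q S   [S → south Q Q]
south Q Q Q S ⇒ south small Q Q S   [Q → small]
south small Q Q S ⇒ south small small Q S   [Q → small]
south small small Q S ⇒ south small small small S   [Q → small]
south small small small S ⇒ south small small small south   [S → south]

S ⇒ S Q S ⇒ south Q Q Q S ⇒ south small Q Q S ⇒ south small small Q S ⇒ south small small small S ⇒ south small small small south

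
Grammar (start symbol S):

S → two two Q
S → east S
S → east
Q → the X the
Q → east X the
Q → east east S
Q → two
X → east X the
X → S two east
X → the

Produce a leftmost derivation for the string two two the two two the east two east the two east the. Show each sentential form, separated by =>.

S => two two Q   [S → two two Q]
two two Q => two two the X the   [Q → the X the]
two two the X the => two two the S two east the   [X → S two east]
two two the S two east the => two two the two two Q two east the   [S → two two Q]
two two the two two Q two east the => two two the two two the X the two east the   [Q → the X the]
two two the two two the X the two east the => two two the two two the S two east the two east the   [X → S two east]
two two the two two the S two east the two east the => two two the two two the east two east the two east the   [S → east]

S => two two Q => two two the X the => two two the S two east the => two two the two two Q two east the => two two the two two the X the two east the => two two the two two the S two east the two east the => two two the two two the east two east the two east the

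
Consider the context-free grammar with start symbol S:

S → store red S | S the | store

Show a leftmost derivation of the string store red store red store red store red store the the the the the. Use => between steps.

S => store red S => store red S the => store red store red S the => store red store red S the the => store red store red store red S the the => store red store red store red store red S the the => store red store red store red store red S the the the => store red store red store red store red S the the the the => store red store red store red store red S the the the the the => store red store red store red store red store the the the the the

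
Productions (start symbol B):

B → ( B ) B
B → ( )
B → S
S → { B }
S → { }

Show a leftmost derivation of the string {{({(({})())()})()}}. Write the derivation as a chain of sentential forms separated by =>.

B => S   [B → S]
S => {B}   [S → { B }]
{B} => {S}   [B → S]
{S} => {{B}}   [S → { B }]
{{B}} => {{(B)B}}   [B → ( B ) B]
{{(B)B}} => {{(S)B}}   [B → S]
{{(S)B}} => {{({B})B}}   [S → { B }]
{{({B})B}} => {{({(B)B})B}}   [B → ( B ) B]
{{({(B)B})B}} => {{({((B)B)B})B}}   [B → ( B ) B]
{{({((B)B)B})B}} => {{({((S)B)B})B}}   [B → S]
{{({((S)B)B})B}} => {{({(({})B)B})B}}   [S → { }]
{{({(({})B)B})B}} => {{({(({})())B})B}}   [B → ( )]
{{({(({})())B})B}} => {{({(({})())()})B}}   [B → ( )]
{{({(({})())()})B}} => {{({(({})())()})()}}   [B → ( )]

B => S => {B} => {S} => {{B}} => {{(B)B}} => {{(S)B}} => {{({B})B}} => {{({(B)B})B}} => {{({((B)B)B})B}} => {{({((S)B)B})B}} => {{({(({})B)B})B}} => {{({(({})())B})B}} => {{({(({})())()})B}} => {{({(({})())()})()}}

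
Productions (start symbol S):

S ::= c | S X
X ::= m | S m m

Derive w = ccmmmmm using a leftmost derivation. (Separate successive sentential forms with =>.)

S => SX => SXX => SXXX => cXXX => cSmmXX => cSXmmXX => ccXmmXX => ccmmmXX => ccmmmmX => ccmmmmm

S => SX   [S ::= S X]
SX => SXX   [S ::= S X]
SXX => SXXX   [S ::= S X]
SXXX => cXXX   [S ::= c]
cXXX => cSmmXX   [X ::= S m m]
cSmmXX => cSXmmXX   [S ::= S X]
cSXmmXX => ccXmmXX   [S ::= c]
ccXmmXX => ccmmmXX   [X ::= m]
ccmmmXX => ccmmmmX   [X ::= m]
ccmmmmX => ccmmmmm   [X ::= m]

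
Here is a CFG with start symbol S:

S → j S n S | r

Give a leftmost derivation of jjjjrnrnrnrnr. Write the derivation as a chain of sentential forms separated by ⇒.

S ⇒ jSnS ⇒ jjSnSnS ⇒ jjjSnSnSnS ⇒ jjjjSnSnSnSnS ⇒ jjjjrnSnSnSnS ⇒ jjjjrnrnSnSnS ⇒ jjjjrnrnrnSnS ⇒ jjjjrnrnrnrnS ⇒ jjjjrnrnrnrnr

S ⇒ jSnS   [S → j S n S]
jSnS ⇒ jjSnSnS   [S → j S n S]
jjSnSnS ⇒ jjjSnSnSnS   [S → j S n S]
jjjSnSnSnS ⇒ jjjjSnSnSnSnS   [S → j S n S]
jjjjSnSnSnSnS ⇒ jjjjrnSnSnSnS   [S → r]
jjjjrnSnSnSnS ⇒ jjjjrnrnSnSnS   [S → r]
jjjjrnrnSnSnS ⇒ jjjjrnrnrnSnS   [S → r]
jjjjrnrnrnSnS ⇒ jjjjrnrnrnrnS   [S → r]
jjjjrnrnrnrnS ⇒ jjjjrnrnrnrnr   [S → r]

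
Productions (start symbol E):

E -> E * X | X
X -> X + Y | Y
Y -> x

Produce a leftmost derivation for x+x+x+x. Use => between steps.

E => X   [E -> X]
X => X+Y   [X -> X + Y]
X+Y => X+Y+Y   [X -> X + Y]
X+Y+Y => X+Y+Y+Y   [X -> X + Y]
X+Y+Y+Y => Y+Y+Y+Y   [X -> Y]
Y+Y+Y+Y => x+Y+Y+Y   [Y -> x]
x+Y+Y+Y => x+x+Y+Y   [Y -> x]
x+x+Y+Y => x+x+x+Y   [Y -> x]
x+x+x+Y => x+x+x+x   [Y -> x]

E=>X=>X+Y=>X+Y+Y=>X+Y+Y+Y=>Y+Y+Y+Y=>x+Y+Y+Y=>x+x+Y+Y=>x+x+x+Y=>x+x+x+x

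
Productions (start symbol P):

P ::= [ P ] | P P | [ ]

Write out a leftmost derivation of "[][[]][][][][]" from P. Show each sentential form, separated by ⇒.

P ⇒ PP ⇒ []P ⇒ []PP ⇒ []PPP ⇒ []PPPP ⇒ []PPPPP ⇒ [][P]PPPP ⇒ [][[]]PPPP ⇒ [][[]][]PPP ⇒ [][[]][][]PP ⇒ [][[]][][][]P ⇒ [][[]][][][][]

P ⇒ PP   [P ::= P P]
PP ⇒ []P   [P ::= [ ]]
[]P ⇒ []PP   [P ::= P P]
[]PP ⇒ []PPP   [P ::= P P]
[]PPP ⇒ []PPPP   [P ::= P P]
[]PPPP ⇒ []PPPPP   [P ::= P P]
[]PPPPP ⇒ [][P]PPPP   [P ::= [ P ]]
[][P]PPPP ⇒ [][[]]PPPP   [P ::= [ ]]
[][[]]PPPP ⇒ [][[]][]PPP   [P ::= [ ]]
[][[]][]PPP ⇒ [][[]][][]PP   [P ::= [ ]]
[][[]][][]PP ⇒ [][[]][][][]P   [P ::= [ ]]
[][[]][][][]P ⇒ [][[]][][][][]   [P ::= [ ]]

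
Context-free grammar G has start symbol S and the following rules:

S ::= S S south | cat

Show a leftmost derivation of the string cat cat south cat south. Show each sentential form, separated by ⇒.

S ⇒ S S south ⇒ S S south S south ⇒ cat S south S south ⇒ cat cat south S south ⇒ cat cat south cat south

S ⇒ S S south   [S ::= S S south]
S S south ⇒ S S south S south   [S ::= S S south]
S S south S south ⇒ cat S south S south   [S ::= cat]
cat S south S south ⇒ cat cat south S south   [S ::= cat]
cat cat south S south ⇒ cat cat south cat south   [S ::= cat]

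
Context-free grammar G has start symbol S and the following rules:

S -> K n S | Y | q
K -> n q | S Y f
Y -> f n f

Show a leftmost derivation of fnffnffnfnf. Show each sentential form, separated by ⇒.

S⇒KnS⇒SYfnS⇒YYfnS⇒fnfYfnS⇒fnffnffnS⇒fnffnffnY⇒fnffnffnfnf

S ⇒ KnS   [S -> K n S]
KnS ⇒ SYfnS   [K -> S Y f]
SYfnS ⇒ YYfnS   [S -> Y]
YYfnS ⇒ fnfYfnS   [Y -> f n f]
fnfYfnS ⇒ fnffnffnS   [Y -> f n f]
fnffnffnS ⇒ fnffnffnY   [S -> Y]
fnffnffnY ⇒ fnffnffnfnf   [Y -> f n f]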